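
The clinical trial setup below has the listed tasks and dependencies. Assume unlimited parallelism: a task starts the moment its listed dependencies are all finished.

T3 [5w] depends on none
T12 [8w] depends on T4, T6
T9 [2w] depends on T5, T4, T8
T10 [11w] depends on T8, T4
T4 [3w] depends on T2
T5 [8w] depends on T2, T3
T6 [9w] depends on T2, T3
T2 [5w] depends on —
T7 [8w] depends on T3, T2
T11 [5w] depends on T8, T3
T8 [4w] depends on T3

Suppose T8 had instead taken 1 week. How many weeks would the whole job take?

22

Baseline: T2→T6→T12 = 5+9+8 = 22 → 22 weeks.
T8 is off the critical path — its longest chain is 20 weeks, giving 2 of slack.
That remains the longest chain; total 22 weeks.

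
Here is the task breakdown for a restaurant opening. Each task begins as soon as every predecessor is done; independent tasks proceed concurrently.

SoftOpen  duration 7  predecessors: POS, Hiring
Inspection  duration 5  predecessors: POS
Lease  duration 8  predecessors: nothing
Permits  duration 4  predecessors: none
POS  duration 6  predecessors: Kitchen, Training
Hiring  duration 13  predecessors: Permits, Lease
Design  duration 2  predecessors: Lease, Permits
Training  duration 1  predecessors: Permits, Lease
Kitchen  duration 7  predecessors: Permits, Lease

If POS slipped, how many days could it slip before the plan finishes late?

Lease→Kitchen→POS→SoftOpen = 8+7+6+7 = 28 sets the makespan at 28 days.
POS finishes as early as 21 and must finish by 21.
Slack of POS = 15 − 15 = 0 days.

0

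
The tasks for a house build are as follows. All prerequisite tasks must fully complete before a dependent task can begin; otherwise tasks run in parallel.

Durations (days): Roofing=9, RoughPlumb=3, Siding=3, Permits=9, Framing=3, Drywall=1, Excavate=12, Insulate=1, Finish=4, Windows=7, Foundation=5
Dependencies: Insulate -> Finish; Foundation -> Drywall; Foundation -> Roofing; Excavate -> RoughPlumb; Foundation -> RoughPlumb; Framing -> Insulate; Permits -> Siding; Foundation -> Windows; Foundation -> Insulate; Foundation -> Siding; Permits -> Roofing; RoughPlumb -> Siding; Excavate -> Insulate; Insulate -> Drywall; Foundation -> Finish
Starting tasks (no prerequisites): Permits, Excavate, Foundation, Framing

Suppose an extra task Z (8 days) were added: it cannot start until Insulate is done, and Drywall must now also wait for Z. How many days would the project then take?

22

Originally the project takes 18 days.
With Z inserted, Drywall now waits for max(Foundation, Insulate, Z).
New critical path: Excavate→Insulate→Z→Drywall = 12+1+8+1 = 22 ⇒ 22 days.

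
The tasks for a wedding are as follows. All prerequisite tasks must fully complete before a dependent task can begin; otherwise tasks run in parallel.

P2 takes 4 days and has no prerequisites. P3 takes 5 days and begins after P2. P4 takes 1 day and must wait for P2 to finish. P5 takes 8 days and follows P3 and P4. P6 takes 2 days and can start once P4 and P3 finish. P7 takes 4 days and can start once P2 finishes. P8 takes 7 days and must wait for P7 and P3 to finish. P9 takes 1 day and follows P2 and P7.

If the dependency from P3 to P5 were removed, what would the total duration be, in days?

16

With the dependency in place, P2→P3→P5 = 4+5+8 = 17 sets the finish at 17 days.
Without P3→P5, P5's earliest start moves from 9 to 5.
After: P2→P3→P8 = 4+5+7 = 16 → 16 days.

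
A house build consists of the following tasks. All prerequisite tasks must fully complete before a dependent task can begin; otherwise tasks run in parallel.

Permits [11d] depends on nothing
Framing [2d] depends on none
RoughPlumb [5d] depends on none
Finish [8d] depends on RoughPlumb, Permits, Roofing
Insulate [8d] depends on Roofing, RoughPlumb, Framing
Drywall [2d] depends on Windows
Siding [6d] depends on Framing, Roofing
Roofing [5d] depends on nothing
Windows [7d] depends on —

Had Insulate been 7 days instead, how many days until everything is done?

19

As given, the longest chain is Permits→Finish = 11+8 = 19, so the finish is 19 days.
Insulate has 6 days of float (longest path through it is 13).
The critical path is still Permits→Finish; finish is now 19 days.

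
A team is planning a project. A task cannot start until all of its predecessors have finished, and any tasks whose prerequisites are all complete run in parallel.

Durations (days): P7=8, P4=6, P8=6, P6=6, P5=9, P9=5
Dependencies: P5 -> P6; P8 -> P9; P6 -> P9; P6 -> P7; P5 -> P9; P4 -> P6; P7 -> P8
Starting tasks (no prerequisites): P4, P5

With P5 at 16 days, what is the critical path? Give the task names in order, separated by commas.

P5, P6, P7, P8, P9

Critical path before the change: P5→P6→P7→P8→P9 = 9+6+8+6+5 = 34 giving 34 days.
Since P5 is critical, the +7 change carries straight to that chain (now 41 days).
The critical path is still P5→P6→P7→P8→P9; finish is now 41 days.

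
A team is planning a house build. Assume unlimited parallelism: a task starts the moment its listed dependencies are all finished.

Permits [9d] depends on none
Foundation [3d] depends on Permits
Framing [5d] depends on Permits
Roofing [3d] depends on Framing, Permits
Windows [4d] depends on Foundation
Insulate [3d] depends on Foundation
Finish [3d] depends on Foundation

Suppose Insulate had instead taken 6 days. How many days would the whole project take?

Critical path before the change: Permits→Framing→Roofing = 9+5+3 = 17 giving 17 days.
Insulate is off the critical path — its longest chain is 15 days, giving 2 of slack.
New critical path: Permits→Foundation→Insulate = 9+3+6 = 18 ⇒ 18 days.

18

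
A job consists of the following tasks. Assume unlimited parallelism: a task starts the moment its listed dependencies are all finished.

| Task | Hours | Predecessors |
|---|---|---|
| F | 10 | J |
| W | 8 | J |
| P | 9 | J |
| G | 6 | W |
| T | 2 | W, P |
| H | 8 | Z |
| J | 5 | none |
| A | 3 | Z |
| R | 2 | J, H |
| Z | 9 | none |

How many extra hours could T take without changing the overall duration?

The longest chain is J→W→G = 5+8+6 = 19; overall finish 19 hours.
The longest chain containing T totals 16 hours.
Float = 19 − 16 = 3.

3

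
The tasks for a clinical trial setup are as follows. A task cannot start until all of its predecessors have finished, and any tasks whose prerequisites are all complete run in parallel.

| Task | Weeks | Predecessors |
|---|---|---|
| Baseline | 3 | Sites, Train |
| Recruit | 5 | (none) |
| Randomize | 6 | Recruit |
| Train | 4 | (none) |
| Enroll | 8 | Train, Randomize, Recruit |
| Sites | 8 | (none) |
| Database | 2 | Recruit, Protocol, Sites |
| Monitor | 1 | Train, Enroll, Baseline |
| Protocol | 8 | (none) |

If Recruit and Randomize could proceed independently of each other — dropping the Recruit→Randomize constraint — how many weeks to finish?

With the dependency in place, Recruit→Randomize→Enroll→Monitor = 5+6+8+1 = 20 sets the finish at 20 weeks.
Without Recruit→Randomize, Randomize's earliest start moves from 5 to 0.
The longest chain is now Randomize→Enroll→Monitor = 6+8+1 = 15, so the schedule takes 15 weeks.

15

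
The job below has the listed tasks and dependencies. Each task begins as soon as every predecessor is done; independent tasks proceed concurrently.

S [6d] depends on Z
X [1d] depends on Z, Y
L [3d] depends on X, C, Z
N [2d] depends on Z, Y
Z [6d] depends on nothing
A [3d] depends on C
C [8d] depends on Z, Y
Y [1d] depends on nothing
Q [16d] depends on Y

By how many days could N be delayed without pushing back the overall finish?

9

Critical path: Z→C→A = 6+8+3 = 17, so the finish is 17 days.
The longest chain containing N totals 8 days.
Float = 17 − 8 = 9.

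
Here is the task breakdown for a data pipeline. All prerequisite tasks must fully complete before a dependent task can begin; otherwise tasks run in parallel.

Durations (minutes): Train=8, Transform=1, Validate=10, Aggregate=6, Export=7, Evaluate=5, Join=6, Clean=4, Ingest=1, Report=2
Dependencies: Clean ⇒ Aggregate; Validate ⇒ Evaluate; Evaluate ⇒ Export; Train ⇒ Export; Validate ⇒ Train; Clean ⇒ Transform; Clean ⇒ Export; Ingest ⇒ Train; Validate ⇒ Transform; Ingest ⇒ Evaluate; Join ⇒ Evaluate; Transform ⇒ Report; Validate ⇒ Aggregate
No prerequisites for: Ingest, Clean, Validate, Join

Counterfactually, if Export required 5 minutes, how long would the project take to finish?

Actual critical path: Validate→Train→Export = 10+8+7 = 25 ⇒ 25 minutes.
Export lies on that path, so at 5 minutes the path becomes 23 minutes.
That remains the longest chain; total 23 minutes.

23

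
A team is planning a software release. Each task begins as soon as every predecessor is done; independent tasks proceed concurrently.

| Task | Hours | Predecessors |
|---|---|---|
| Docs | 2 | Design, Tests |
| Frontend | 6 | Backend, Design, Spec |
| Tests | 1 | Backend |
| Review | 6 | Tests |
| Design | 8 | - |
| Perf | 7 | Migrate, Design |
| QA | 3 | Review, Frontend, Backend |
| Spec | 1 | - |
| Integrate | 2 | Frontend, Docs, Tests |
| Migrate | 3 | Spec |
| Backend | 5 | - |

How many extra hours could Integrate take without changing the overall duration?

The longest chain is Design→Frontend→QA = 8+6+3 = 17; overall finish 17 hours.
Longest path through Integrate: 16 hours (earliest finish 16, latest finish 17).
Float = 17 − 16 = 1.

1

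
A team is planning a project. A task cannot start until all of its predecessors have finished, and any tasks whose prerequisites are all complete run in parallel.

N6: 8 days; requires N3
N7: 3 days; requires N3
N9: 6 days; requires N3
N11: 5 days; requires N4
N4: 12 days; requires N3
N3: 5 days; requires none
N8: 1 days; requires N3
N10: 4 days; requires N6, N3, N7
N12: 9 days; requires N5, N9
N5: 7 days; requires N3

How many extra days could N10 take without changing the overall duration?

N3→N4→N11 = 5+12+5 = 22 sets the makespan at 22 days.
The longest chain containing N10 totals 17 days.
Float = 22 − 17 = 5.

5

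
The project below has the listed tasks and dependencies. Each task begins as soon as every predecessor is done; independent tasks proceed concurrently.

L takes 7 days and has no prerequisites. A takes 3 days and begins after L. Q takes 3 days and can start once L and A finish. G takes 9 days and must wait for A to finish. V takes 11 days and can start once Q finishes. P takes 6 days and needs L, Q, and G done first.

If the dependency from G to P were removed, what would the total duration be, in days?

24

With the dependency in place, L→A→G→P = 7+3+9+6 = 25 sets the finish at 25 days.
Without G→P, P's earliest start moves from 19 to 13.
After: L→A→Q→V = 7+3+3+11 = 24 → 24 days.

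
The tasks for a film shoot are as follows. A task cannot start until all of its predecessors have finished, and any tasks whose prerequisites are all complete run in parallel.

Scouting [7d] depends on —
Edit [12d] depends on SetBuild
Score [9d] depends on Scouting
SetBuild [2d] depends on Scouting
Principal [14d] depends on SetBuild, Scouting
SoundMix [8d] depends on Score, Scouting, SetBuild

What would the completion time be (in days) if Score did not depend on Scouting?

With the dependency in place, Scouting→Score→SoundMix = 7+9+8 = 24 sets the finish at 24 days.
Without Scouting→Score, Score's earliest start moves from 7 to 0.
New critical path: Scouting→SetBuild→Principal = 7+2+14 = 23 ⇒ 23 days.

23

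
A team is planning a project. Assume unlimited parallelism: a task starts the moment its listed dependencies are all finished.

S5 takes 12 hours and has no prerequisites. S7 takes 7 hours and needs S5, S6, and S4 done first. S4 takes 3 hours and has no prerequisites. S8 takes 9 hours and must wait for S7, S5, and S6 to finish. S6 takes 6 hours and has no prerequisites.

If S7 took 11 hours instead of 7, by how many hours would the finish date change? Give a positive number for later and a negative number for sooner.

4

Critical path before the change: S5→S7→S8 = 12+7+9 = 28 giving 28 hours.
S7 is on the critical path; changing it to 11 makes that path 32 hours.
No other chain overtakes it, so the finish is 32 hours.
Change in finish: 32 − 28 = +4 hours.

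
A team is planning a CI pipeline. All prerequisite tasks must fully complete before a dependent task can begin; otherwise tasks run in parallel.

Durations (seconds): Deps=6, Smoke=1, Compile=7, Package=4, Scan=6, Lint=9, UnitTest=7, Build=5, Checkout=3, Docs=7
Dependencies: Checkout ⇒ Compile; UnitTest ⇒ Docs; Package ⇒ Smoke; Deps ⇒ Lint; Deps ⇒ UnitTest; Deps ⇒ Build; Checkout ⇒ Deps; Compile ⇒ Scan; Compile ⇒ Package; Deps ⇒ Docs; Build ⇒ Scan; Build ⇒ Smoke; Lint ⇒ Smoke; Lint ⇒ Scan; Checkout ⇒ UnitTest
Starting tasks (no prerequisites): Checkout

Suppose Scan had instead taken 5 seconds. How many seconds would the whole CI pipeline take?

23

The binding path is Checkout→Deps→Lint→Scan = 3+6+9+6 = 24; finish at 24 seconds.
Since Scan is critical, the -1 change carries straight to that chain (now 23 seconds).
The critical path is still Checkout→Deps→Lint→Scan; finish is now 23 seconds.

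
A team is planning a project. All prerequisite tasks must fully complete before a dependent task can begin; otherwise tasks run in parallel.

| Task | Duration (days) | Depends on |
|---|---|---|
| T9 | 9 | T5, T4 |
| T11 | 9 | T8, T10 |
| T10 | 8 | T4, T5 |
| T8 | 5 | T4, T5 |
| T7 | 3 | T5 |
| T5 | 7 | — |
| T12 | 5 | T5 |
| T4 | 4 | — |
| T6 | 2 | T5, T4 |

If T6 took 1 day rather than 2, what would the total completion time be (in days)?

The binding path is T5→T10→T11 = 7+8+9 = 24; finish at 24 days.
The longest path through T6 is only 9 days, so T6 has float 15.
No other chain overtakes it, so the finish is 24 days.

24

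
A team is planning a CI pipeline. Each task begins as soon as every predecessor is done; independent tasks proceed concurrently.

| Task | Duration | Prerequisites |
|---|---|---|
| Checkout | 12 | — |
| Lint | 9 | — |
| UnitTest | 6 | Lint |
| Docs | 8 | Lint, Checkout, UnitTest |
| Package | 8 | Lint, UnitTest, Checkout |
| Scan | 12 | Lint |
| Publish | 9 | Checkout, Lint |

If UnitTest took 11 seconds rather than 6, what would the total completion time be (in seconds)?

The binding path is Lint→UnitTest→Docs = 9+6+8 = 23; finish at 23 seconds.
Since UnitTest is critical, the +5 change carries straight to that chain (now 28 seconds).
That remains the longest chain; total 28 seconds.

28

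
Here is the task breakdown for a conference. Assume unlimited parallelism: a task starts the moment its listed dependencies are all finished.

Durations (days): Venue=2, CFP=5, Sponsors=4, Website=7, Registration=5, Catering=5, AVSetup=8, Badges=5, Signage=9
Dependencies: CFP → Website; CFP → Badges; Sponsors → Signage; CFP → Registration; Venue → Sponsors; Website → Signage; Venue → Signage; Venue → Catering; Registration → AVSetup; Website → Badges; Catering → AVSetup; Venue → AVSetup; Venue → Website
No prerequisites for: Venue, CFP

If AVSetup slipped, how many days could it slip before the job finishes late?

CFP→Website→Signage = 5+7+9 = 21 sets the makespan at 21 days.
AVSetup finishes as early as 18 and must finish by 21.
Slack of AVSetup = 13 − 10 = 3 days.

3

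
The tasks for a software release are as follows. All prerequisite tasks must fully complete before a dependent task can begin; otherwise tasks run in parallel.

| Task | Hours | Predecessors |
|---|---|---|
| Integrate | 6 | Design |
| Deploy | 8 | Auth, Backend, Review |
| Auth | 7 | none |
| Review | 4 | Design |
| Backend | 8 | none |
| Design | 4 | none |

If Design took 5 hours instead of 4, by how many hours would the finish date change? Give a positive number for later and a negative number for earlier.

1

As given, the longest chain is Design→Review→Deploy = 4+4+8 = 16, so the finish is 16 hours.
Design is on the critical path; changing it to 5 makes that path 17 hours.
The critical path is still Design→Review→Deploy; finish is now 17 hours.
Change in finish: 17 − 16 = +1 hours.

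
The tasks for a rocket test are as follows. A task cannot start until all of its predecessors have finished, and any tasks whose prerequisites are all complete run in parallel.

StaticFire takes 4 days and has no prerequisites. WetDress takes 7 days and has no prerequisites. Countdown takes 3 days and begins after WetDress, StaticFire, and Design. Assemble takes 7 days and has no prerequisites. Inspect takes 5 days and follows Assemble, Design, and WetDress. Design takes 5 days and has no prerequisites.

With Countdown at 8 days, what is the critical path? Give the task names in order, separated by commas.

The binding path is Assemble→Inspect = 7+5 = 12; finish at 12 days.
Countdown is off the critical path — its longest chain is 10 days, giving 2 of slack.
Now WetDress→Countdown = 7+8 = 15 is longest, so the finish becomes 15 days.

WetDress, Countdown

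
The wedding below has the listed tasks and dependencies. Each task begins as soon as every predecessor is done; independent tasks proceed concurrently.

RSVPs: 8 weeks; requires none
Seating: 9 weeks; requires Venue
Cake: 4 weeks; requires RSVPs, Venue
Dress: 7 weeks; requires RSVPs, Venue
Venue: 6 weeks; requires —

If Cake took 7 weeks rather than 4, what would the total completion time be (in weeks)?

15

Baseline: Venue→Seating = 6+9 = 15 → 15 weeks.
The longest path through Cake is only 12 weeks, so Cake has float 3.
That remains the longest chain; total 15 weeks.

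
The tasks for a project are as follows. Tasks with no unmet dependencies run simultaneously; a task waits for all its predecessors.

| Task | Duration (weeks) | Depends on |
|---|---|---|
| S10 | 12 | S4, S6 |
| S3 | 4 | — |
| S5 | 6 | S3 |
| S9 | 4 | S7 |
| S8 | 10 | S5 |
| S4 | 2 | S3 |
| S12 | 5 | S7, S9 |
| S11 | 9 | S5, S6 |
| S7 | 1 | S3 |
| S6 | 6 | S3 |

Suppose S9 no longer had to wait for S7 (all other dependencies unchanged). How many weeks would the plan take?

22

Before: longest chain S3→S6→S10 = 4+6+12 = 22, finish 22.
Without S7→S9, S9's earliest start moves from 5 to 0.
After: S3→S6→S10 = 4+6+12 = 22 → 22 weeks.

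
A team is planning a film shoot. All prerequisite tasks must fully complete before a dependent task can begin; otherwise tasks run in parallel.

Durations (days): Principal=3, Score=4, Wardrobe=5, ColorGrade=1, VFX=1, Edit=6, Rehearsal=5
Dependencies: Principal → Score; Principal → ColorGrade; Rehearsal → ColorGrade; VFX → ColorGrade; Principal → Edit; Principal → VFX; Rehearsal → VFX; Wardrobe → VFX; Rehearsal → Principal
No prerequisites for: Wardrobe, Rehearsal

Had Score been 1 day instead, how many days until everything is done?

Critical path before the change: Rehearsal→Principal→Edit = 5+3+6 = 14 giving 14 days.
Score has 2 days of float (longest path through it is 12).
That remains the longest chain; total 14 days.

14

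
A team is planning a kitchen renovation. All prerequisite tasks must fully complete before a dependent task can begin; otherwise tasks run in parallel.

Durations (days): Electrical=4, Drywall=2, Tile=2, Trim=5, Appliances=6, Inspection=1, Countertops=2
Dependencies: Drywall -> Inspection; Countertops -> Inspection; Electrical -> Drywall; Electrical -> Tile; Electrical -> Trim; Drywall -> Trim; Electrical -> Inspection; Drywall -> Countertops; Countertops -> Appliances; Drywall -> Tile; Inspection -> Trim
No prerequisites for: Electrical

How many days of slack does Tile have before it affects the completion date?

6

Electrical→Drywall→Countertops→Inspection→Trim = 4+2+2+1+5 = 14 sets the makespan at 14 days.
The longest chain containing Tile totals 8 days.
Slack of Tile = 12 − 6 = 6 days.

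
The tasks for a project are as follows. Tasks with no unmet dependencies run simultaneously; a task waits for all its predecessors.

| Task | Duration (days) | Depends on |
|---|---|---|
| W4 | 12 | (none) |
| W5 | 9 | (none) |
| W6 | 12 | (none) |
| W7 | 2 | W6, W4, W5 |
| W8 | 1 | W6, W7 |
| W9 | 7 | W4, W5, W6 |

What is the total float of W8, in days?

4

The longest chain is W4→W9 = 12+7 = 19; overall finish 19 days.
Longest path through W8: 15 days (earliest finish 15, latest finish 19).
Float = 19 − 15 = 4.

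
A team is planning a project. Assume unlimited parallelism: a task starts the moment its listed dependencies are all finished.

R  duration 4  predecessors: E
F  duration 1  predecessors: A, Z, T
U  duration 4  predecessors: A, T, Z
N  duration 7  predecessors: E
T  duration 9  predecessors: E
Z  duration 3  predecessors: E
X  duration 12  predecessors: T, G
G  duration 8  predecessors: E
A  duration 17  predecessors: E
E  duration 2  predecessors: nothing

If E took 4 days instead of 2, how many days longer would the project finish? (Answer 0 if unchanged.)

2

Actual critical path: E→A→U = 2+17+4 = 23 ⇒ 23 days.
Since E is critical, the +2 change carries straight to that chain (now 25 days).
The critical path is still E→A→U; finish is now 25 days.
Change in finish: 25 − 23 = +2 days.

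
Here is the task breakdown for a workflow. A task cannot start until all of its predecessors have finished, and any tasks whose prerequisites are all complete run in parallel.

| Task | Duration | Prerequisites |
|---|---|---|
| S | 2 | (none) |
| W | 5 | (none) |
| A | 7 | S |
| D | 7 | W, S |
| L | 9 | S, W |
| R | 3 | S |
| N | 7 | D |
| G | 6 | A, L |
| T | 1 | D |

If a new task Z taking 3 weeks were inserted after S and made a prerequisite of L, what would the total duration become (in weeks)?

Originally the project takes 20 weeks.
With Z inserted, L now waits for max(S, W, Z).
New critical path: S→Z→L→G = 2+3+9+6 = 20 ⇒ 20 weeks.

20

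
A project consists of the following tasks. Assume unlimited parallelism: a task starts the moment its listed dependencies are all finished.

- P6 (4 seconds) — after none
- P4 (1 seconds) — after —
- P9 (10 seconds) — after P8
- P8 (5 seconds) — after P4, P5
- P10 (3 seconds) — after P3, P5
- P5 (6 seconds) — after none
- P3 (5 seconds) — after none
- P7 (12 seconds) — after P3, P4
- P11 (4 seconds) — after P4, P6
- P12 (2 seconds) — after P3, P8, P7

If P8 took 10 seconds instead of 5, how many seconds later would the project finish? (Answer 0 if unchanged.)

The binding path is P5→P8→P9 = 6+5+10 = 21; finish at 21 seconds.
Since P8 is critical, the +5 change carries straight to that chain (now 26 seconds).
That remains the longest chain; total 26 seconds.
Change in finish: 26 − 21 = +5 seconds.

5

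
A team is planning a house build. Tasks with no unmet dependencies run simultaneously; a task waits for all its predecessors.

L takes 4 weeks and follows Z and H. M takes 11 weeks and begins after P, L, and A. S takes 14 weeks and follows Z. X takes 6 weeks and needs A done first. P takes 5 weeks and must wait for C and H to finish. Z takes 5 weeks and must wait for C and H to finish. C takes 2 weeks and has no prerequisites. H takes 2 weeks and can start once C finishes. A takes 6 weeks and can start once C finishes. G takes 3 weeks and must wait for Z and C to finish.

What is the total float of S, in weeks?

1

Critical path: C→H→Z→L→M = 2+2+5+4+11 = 24, so the finish is 24 weeks.
Longest path through S: 23 weeks (earliest finish 23, latest finish 24).
So S can slip 24 − 23 = 1 week.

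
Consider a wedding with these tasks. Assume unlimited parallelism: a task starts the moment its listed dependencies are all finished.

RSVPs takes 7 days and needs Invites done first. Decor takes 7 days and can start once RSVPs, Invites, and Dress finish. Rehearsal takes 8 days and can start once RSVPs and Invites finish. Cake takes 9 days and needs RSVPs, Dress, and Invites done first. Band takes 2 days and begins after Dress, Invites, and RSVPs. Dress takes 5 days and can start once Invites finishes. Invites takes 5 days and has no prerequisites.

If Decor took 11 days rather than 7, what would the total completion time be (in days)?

Critical path before the change: Invites→RSVPs→Cake = 5+7+9 = 21 giving 21 days.
Decor has 2 days of float (longest path through it is 19).
Now Invites→RSVPs→Decor = 5+7+11 = 23 is longest, so the finish becomes 23 days.

23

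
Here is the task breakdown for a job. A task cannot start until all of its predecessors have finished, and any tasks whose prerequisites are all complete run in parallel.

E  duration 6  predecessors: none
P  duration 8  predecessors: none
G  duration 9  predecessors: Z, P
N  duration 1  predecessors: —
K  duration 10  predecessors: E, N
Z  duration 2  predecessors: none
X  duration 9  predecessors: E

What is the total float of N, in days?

The longest chain is P→G = 8+9 = 17; overall finish 17 days.
N finishes as early as 1 and must finish by 7.
Float = 17 − 11 = 6.

6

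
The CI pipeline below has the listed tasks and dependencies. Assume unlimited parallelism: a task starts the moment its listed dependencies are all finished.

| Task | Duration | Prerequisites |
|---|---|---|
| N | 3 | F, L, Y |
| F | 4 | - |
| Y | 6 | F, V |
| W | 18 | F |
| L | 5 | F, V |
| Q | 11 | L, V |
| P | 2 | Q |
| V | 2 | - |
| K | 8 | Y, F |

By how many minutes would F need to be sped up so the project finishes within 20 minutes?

Current finish: 22 minutes; target: 20.
F is on every critical path, so each minute cut from F cuts the finish by one (this holds down to a finish of 20).
Need 22 − 20 = 2 minutes off F → F becomes 2 minutes, finish becomes 20.

2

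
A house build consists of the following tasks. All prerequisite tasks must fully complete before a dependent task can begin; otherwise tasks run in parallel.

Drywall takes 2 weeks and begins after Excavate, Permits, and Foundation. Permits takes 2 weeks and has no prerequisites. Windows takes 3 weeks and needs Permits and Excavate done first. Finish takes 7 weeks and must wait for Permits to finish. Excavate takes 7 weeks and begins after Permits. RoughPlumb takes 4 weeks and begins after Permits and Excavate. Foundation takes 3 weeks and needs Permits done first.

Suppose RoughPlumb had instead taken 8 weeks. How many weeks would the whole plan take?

17

The binding path is Permits→Excavate→RoughPlumb = 2+7+4 = 13; finish at 13 weeks.
RoughPlumb is on the critical path; changing it to 8 makes that path 17 weeks.
No other chain overtakes it, so the finish is 17 weeks.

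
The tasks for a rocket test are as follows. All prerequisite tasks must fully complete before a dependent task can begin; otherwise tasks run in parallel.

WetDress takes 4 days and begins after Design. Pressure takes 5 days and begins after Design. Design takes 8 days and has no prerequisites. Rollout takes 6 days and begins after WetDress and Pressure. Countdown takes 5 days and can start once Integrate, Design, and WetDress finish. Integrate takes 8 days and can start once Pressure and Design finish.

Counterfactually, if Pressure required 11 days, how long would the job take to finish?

32

The binding path is Design→Pressure→Integrate→Countdown = 8+5+8+5 = 26; finish at 26 days.
Pressure lies on that path, so at 11 days the path becomes 32 days.
The critical path is still Design→Pressure→Integrate→Countdown; finish is now 32 days.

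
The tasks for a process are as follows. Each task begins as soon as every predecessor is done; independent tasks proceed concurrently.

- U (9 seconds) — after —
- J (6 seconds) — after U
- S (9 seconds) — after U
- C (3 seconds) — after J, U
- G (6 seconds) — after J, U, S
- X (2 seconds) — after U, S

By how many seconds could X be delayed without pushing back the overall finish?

4

The longest chain is U→S→G = 9+9+6 = 24; overall finish 24 seconds.
X finishes as early as 20 and must finish by 24.
Slack of X = 22 − 18 = 4 seconds.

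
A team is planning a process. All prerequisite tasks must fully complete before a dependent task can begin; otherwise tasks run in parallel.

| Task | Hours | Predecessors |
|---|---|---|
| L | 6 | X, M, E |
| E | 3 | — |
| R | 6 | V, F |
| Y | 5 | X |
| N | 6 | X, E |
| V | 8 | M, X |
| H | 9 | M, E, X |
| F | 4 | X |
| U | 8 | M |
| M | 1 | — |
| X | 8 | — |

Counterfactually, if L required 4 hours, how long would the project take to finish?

The binding path is X→V→R = 8+8+6 = 22; finish at 22 hours.
L is off the critical path — its longest chain is 14 hours, giving 8 of slack.
The critical path is still X→V→R; finish is now 22 hours.

22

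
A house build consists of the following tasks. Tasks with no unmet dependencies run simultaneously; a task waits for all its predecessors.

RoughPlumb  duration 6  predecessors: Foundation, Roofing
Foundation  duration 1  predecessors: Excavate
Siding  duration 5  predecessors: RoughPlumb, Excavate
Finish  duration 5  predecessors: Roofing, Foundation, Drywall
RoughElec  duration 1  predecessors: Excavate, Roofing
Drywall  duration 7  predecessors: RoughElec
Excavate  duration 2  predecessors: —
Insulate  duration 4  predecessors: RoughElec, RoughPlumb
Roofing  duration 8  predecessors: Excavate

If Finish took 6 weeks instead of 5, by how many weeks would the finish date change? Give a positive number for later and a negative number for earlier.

1

The binding path is Excavate→Roofing→RoughElec→Drywall→Finish = 2+8+1+7+5 = 23; finish at 23 weeks.
Since Finish is critical, the +1 change carries straight to that chain (now 24 weeks).
The critical path is still Excavate→Roofing→RoughElec→Drywall→Finish; finish is now 24 weeks.
Change in finish: 24 − 23 = +1 weeks.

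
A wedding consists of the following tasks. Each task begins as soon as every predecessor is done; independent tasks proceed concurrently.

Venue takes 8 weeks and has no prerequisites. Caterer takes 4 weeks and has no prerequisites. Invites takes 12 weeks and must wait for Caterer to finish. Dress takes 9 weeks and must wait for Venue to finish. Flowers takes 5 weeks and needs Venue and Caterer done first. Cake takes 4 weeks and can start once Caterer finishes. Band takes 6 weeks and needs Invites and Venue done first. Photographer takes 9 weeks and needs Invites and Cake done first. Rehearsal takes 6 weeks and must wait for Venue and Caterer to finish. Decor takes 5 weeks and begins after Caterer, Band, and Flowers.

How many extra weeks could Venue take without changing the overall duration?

Critical path: Caterer→Invites→Band→Decor = 4+12+6+5 = 27, so the finish is 27 weeks.
The longest chain containing Venue totals 19 weeks.
Float = 27 − 19 = 8.

8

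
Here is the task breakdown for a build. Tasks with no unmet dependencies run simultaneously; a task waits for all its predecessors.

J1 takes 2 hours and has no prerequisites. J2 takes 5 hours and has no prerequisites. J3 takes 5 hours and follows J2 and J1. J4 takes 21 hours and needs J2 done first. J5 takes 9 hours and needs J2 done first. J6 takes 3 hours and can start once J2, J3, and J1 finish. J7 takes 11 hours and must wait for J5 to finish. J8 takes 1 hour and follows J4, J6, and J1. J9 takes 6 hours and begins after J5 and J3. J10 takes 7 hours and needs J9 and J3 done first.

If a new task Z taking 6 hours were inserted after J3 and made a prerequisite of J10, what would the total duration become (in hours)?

27

Originally the schedule takes 27 hours.
With Z inserted, J10 now waits for max(J9, J3, Z).
New critical path: J2→J4→J8 = 5+21+1 = 27 ⇒ 27 hours.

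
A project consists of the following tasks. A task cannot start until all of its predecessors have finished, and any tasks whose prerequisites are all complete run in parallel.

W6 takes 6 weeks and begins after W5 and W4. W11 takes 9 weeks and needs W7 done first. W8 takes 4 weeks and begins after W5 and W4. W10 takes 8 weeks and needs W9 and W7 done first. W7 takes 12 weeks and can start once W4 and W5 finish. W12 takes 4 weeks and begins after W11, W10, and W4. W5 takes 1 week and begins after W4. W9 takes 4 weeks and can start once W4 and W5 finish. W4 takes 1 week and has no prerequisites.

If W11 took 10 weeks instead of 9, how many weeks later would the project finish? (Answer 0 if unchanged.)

Critical path before the change: W4→W5→W7→W11→W12 = 1+1+12+9+4 = 27 giving 27 weeks.
Since W11 is critical, the +1 change carries straight to that chain (now 28 weeks).
No other chain overtakes it, so the finish is 28 weeks.
Change in finish: 28 − 27 = +1 weeks.

1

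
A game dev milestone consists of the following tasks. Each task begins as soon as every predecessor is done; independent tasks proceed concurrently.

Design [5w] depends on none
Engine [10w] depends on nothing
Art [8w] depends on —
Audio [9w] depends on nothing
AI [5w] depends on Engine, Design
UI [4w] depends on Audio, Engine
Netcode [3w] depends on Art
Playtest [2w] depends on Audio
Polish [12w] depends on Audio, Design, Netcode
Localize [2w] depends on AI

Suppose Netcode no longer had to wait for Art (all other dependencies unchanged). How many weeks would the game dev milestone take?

21

Before: longest chain Art→Netcode→Polish = 8+3+12 = 23, finish 23.
Without Art→Netcode, Netcode's earliest start moves from 8 to 0.
The longest chain is now Audio→Polish = 9+12 = 21, so the game dev milestone takes 21 weeks.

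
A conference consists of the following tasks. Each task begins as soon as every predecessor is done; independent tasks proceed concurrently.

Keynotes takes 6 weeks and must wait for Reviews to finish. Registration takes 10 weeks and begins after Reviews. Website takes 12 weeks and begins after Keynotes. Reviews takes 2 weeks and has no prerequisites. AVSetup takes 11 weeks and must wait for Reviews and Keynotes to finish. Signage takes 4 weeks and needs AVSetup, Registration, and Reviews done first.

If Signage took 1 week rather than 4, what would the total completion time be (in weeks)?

As given, the longest chain is Reviews→Keynotes→AVSetup→Signage = 2+6+11+4 = 23, so the finish is 23 weeks.
Signage lies on that path, so at 1 week the path becomes 20 weeks.
The binding chain switches to Reviews→Keynotes→Website = 2+6+12 = 20; finish 20 weeks.

20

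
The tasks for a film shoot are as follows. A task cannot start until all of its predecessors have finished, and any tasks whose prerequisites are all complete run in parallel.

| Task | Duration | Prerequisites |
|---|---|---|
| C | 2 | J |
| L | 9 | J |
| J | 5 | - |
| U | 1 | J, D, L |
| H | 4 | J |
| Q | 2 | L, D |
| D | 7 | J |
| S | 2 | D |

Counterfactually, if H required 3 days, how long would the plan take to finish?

The binding path is J→L→Q = 5+9+2 = 16; finish at 16 days.
The longest path through H is only 9 days, so H has float 7.
That remains the longest chain; total 16 days.

16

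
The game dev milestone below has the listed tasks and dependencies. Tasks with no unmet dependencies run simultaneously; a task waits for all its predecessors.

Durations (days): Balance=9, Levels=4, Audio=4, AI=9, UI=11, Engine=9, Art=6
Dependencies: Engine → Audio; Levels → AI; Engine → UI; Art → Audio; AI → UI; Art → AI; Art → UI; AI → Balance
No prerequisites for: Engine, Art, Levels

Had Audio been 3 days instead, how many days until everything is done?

The binding path is Art→AI→UI = 6+9+11 = 26; finish at 26 days.
Audio is off the critical path — its longest chain is 13 days, giving 13 of slack.
No other chain overtakes it, so the finish is 26 days.

26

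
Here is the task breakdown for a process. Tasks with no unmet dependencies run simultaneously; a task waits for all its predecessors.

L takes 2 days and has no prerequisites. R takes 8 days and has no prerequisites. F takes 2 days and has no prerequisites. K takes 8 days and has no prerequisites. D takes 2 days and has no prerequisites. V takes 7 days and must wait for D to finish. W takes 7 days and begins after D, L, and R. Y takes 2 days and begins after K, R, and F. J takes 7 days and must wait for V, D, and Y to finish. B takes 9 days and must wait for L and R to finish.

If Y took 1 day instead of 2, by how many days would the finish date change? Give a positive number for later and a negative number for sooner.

0

As given, the longest chain is R→Y→J = 8+2+7 = 17, so the finish is 17 days.
Y lies on that path, so at 1 day the path becomes 16 days.
Now R→B = 8+9 = 17 is longest, so the finish becomes 17 days.
Change in finish: 17 − 17 = +0 days.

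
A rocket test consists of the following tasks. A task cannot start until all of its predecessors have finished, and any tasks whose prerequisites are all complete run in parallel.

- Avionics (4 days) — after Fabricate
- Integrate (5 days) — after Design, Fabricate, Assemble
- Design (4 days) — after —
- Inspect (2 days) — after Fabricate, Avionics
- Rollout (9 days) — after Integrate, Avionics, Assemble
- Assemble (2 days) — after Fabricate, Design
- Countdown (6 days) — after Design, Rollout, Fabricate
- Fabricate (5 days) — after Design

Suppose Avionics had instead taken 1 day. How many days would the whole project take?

31

As given, the longest chain is Design→Fabricate→Assemble→Integrate→Rollout→Countdown = 4+5+2+5+9+6 = 31, so the finish is 31 days.
Avionics has 3 days of float (longest path through it is 28).
The critical path is still Design→Fabricate→Assemble→Integrate→Rollout→Countdown; finish is now 31 days.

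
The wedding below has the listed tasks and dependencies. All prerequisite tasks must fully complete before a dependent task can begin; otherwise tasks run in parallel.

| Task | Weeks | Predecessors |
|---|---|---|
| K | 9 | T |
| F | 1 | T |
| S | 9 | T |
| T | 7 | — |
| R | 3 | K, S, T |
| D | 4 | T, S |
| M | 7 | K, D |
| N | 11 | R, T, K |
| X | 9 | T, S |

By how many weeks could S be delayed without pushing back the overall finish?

Critical path: T→S→R→N = 7+9+3+11 = 30, so the finish is 30 weeks.
S finishes as early as 16 and must finish by 16.
So S can slip 16 − 16 = 0 weeks.

0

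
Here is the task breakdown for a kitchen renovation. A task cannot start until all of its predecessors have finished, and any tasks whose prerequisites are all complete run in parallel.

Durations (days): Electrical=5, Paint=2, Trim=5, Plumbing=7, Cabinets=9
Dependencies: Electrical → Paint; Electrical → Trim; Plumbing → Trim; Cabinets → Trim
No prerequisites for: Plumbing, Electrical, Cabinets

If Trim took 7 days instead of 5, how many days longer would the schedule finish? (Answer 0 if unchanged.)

2

As given, the longest chain is Cabinets→Trim = 9+5 = 14, so the finish is 14 days.
Since Trim is critical, the +2 change carries straight to that chain (now 16 days).
The critical path is still Cabinets→Trim; finish is now 16 days.
Change in finish: 16 − 14 = +2 days.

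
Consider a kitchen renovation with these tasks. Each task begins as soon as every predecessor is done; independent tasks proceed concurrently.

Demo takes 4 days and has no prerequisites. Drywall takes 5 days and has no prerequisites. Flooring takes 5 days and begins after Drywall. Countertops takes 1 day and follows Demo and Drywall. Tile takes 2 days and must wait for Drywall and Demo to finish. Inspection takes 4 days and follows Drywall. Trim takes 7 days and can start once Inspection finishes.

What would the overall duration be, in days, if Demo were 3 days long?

16

Baseline: Drywall→Inspection→Trim = 5+4+7 = 16 → 16 days.
Demo is off the critical path — its longest chain is 6 days, giving 10 of slack.
No other chain overtakes it, so the finish is 16 days.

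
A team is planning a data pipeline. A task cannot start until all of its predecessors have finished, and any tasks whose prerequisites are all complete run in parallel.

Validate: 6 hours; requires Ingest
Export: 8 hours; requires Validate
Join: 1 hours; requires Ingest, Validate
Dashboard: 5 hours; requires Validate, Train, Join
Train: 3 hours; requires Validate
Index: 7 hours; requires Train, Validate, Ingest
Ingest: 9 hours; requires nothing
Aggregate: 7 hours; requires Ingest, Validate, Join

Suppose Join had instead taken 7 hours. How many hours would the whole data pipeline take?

29

As given, the longest chain is Ingest→Validate→Train→Index = 9+6+3+7 = 25, so the finish is 25 hours.
Join is off the critical path — its longest chain is 23 hours, giving 2 of slack.
New critical path: Ingest→Validate→Join→Aggregate = 9+6+7+7 = 29 ⇒ 29 hours.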